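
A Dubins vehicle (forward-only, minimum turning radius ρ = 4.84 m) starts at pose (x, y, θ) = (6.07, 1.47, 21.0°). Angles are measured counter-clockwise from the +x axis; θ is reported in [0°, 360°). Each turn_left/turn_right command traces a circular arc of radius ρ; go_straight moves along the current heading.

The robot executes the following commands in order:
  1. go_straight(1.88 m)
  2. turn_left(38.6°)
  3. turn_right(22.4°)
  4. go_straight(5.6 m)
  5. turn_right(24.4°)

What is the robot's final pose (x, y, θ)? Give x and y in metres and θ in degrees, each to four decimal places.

set_pose: (x, y, θ) = (6.0700, 1.4700, 21.0000°), ρ = 4.84
go_straight(1.88): x += 1.88·cos θ, y += 1.88·sin θ → (7.8251, 2.1437, 21.0000°)
turn_left(38.6°): centre at ρ to the left, rotate +38.6° → (10.2652, 4.2131, 59.6000°)
turn_right(22.4°): centre at ρ to the right, rotate −22.4° → (11.5135, 5.6191, 37.2000°)
go_straight(5.6): x += 5.6·cos θ, y += 5.6·sin θ → (15.9741, 9.0048, 37.2000°)
turn_right(24.4°): centre at ρ to the right, rotate −24.4° → (17.8280, 9.8693, 12.8000°)

(17.8280, 9.8693, 12.8000°)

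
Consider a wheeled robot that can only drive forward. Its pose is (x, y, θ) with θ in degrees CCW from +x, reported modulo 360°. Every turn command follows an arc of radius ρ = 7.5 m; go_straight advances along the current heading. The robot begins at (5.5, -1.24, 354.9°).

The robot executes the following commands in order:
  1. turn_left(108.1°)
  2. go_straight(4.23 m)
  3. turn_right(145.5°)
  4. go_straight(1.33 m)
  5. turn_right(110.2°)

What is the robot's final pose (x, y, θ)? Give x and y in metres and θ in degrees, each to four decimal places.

(24.2512, 6.1630, 207.3000°)

set_pose: (x, y, θ) = (5.5000, -1.2400, 354.9000°), ρ = 7.5
turn_left(108.1°): centre at ρ to the left, rotate +108.1° → (13.4745, 7.9174, 463.0000° ≡ 103.0000°)
go_straight(4.23): x += 4.23·cos θ, y += 4.23·sin θ → (12.5229, 12.0390, 103.0000°)
turn_right(145.5°): centre at ρ to the right, rotate −145.5° → (24.8976, 19.2557, -42.5000° ≡ 317.5000°)
go_straight(1.33): x += 1.33·cos θ, y += 1.33·sin θ → (25.8782, 18.3572, 317.5000°)
turn_right(110.2°): centre at ρ to the right, rotate −110.2° → (24.2512, 6.1630, 207.3000°)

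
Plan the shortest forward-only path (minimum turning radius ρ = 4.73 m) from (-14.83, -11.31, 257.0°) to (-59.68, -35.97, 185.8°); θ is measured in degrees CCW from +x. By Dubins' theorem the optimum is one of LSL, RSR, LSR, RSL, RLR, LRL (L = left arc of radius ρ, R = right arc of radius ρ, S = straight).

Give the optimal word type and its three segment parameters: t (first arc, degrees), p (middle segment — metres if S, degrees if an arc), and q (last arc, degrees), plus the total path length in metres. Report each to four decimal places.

Let ψ = atan2(Δy, Δx) = atan2(-24.66, -44.85) = -151.1966° be the start→goal bearing.
Normalize: d = |goal − start| / ρ = 51.182400/4.73 = 10.820803, α = (θ_start − ψ) mod 360° = 48.1966° = 0.841189 rad, β = (θ_goal − ψ) mod 360° = 336.9966° = 5.881700 rad.
Common terms: sin α = 0.745436, cos α = 0.666577, sin β = -0.390786, cos β = 0.920481, cos(α−β) = 0.322266, d² = 117.089787. Work in radians in the unit-radius frame; every candidate has L = ρ·(t + p + q).
LSL: p² = 2 + d² − 2cos(α−β) + 2d(sin α − sin β) = 143.034934; p = √p² = 11.959721; φ = atan2(cos β − cos α, d + sin α − sin β) = 0.021232 rad; t = (φ − α) mod 2π = 5.463228 rad, q = (β − φ) mod 2π = 5.860468 rad → L = 4.73·(5.463228 + 11.959721 + 5.860468) = 4.73·23.283417 = 110.130565 m
RSR: p² = 2 + d² − 2cos(α−β) + 2d(sin β − sin α) = 93.855578; p = √p² = 9.687909; φ = atan2(cos α − cos β, d − sin α + sin β) = -0.026211 rad; t = (α − φ) mod 2π = 0.867400 rad, q = (φ − β) mod 2π = 0.375274 rad → L = 4.73·(0.867400 + 9.687909 + 0.375274) = 4.73·10.930583 = 51.701659 m
LSR: p² = d² − 2 + 2cos(α−β) + 2d(sin α + sin β) = 123.409507; p = √p² = 11.108983; φ = atan2(−cos α − cos β, d + sin α + sin β) − atan2(−2, p) = 0.037057 rad; t = (φ − α) mod 2π = 5.479053 rad, q = (φ − β) mod 2π = 0.438542 rad → L = 4.73·(5.479053 + 11.108983 + 0.438542) = 4.73·17.026579 = 80.535718 m
RSL: p² = d² − 2 + 2cos(α−β) − 2d(sin α + sin β) = 108.059130; p = √p² = 10.395149; φ = atan2(cos α + cos β, d − sin α − sin β) − atan2(2, p) = -0.039584 rad; t = (α − φ) mod 2π = 0.880773 rad, q = (β − φ) mod 2π = 5.921284 rad → L = 4.73·(0.880773 + 10.395149 + 5.921284) = 4.73·17.197206 = 81.342783 m
RLR: c = (6 − d² + 2cos(α−β) + 2d(sin α − sin β))/8 = -10.731947, |c| > 1 → infeasible
LRL: c = (6 − d² + 2cos(α−β) − 2d(sin α − sin β))/8 = -16.879367, |c| > 1 → infeasible
Shortest: RSR with L = 51.701659 m ≈ 51.7017 m
Convert RSR to answer units (arcs ×180/π): t = 0.867400·180/π = 49.6984°, p = ρ·p = 4.73·9.687909 = 45.8238 m, q = 0.375274·180/π = 21.5016°, L = 51.7017 m.

RSR: t = 49.6984°, p = 45.8238 m, q = 21.5016°, L = 51.7017 m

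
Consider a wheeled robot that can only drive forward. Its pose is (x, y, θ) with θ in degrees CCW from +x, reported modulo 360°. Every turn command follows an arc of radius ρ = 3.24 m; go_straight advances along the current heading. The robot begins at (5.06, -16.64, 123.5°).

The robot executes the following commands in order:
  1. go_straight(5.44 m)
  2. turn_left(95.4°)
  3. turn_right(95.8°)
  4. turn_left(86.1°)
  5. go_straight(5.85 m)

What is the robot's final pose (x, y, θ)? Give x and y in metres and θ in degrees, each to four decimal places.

set_pose: (x, y, θ) = (5.0600, -16.6400, 123.5000°), ρ = 3.24
go_straight(5.44): x += 5.44·cos θ, y += 5.44·sin θ → (2.0575, -12.1037, 123.5000°)
turn_left(95.4°): centre at ρ to the left, rotate +95.4° → (-2.6789, -11.3704, 218.9000°)
turn_right(95.8°): centre at ρ to the right, rotate −95.8° → (-7.4277, -10.6183, 123.1000°)
turn_left(86.1°): centre at ρ to the left, rotate +86.1° → (-11.7226, -9.5594, 209.2000°)
go_straight(5.85): x += 5.85·cos θ, y += 5.85·sin θ → (-16.8292, -12.4134, 209.2000°)

(-16.8292, -12.4134, 209.2000°)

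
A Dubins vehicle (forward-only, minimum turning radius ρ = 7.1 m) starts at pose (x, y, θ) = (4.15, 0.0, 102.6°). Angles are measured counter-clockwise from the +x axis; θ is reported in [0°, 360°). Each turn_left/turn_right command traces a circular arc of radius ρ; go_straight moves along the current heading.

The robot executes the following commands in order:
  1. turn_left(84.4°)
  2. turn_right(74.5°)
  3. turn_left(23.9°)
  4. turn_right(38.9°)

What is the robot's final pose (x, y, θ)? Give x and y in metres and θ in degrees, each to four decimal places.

set_pose: (x, y, θ) = (4.1500, 0.0000, 102.6000°), ρ = 7.1
turn_left(84.4°): centre at ρ to the left, rotate +84.4° → (-3.6443, 5.4983, 187.0000°)
turn_right(74.5°): centre at ρ to the right, rotate −74.5° → (-11.0691, 9.8283, 112.5000°)
turn_left(23.9°): centre at ρ to the left, rotate +23.9° → (-12.7323, 12.2529, 136.4000°)
turn_right(38.9°): centre at ρ to the right, rotate −38.9° → (-14.8753, 16.4677, 97.5000°)

(-14.8753, 16.4677, 97.5000°)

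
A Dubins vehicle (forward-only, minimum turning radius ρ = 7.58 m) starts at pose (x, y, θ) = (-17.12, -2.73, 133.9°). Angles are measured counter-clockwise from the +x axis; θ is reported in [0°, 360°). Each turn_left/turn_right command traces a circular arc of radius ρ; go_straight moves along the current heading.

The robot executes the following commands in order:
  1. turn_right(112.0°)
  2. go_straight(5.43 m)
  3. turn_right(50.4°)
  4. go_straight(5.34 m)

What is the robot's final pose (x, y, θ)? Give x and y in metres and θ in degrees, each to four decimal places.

set_pose: (x, y, θ) = (-17.1200, -2.7300, 133.9000°), ρ = 7.58
turn_right(112.0°): centre at ρ to the right, rotate −112.0° → (-14.4855, 9.5590, 21.9000°)
go_straight(5.43): x += 5.43·cos θ, y += 5.43·sin θ → (-9.4473, 11.5843, 21.9000°)
turn_right(50.4°): centre at ρ to the right, rotate −50.4° → (-3.0032, 11.2127, -28.5000° ≡ 331.5000°)
go_straight(5.34): x += 5.34·cos θ, y += 5.34·sin θ → (1.6897, 8.6647, 331.5000°)

(1.6897, 8.6647, 331.5000°)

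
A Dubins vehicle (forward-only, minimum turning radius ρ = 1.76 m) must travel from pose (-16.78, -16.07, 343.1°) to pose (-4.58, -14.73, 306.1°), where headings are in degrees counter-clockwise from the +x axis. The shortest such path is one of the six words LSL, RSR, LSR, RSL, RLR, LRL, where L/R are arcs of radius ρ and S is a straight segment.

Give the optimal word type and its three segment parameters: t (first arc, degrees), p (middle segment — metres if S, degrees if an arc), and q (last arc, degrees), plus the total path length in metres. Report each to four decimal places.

Let ψ = atan2(Δy, Δx) = atan2(1.34, 12.20) = 6.2680° be the start→goal bearing.
Normalize: d = |goal − start| / ρ = 12.273370/1.76 = 6.973505, α = (θ_start − ψ) mod 360° = 336.8320° = 5.878827 rad, β = (θ_goal − ψ) mod 360° = 299.8320° = 5.233055 rad.
Common terms: sin α = -0.393429, cos α = 0.919355, sin β = -0.867488, cos β = 0.497458, cos(α−β) = 0.798636, d² = 48.629778. Work in radians in the unit-radius frame; every candidate has L = ρ·(t + p + q).
LSL: p² = 2 + d² − 2cos(α−β) + 2d(sin α − sin β) = 55.644215; p = √p² = 7.459505; φ = atan2(cos β − cos α, d + sin α − sin β) = -0.056588 rad; t = (φ − α) mod 2π = 0.347770 rad, q = (β − φ) mod 2π = 5.289644 rad → L = 1.76·(0.347770 + 7.459505 + 5.289644) = 1.76·13.096918 = 23.050576 m
RSR: p² = 2 + d² − 2cos(α−β) + 2d(sin β − sin α) = 42.420799; p = √p² = 6.513125; φ = atan2(cos α − cos β, d − sin α + sin β) = 0.064822 rad; t = (α − φ) mod 2π = 5.814005 rad, q = (φ − β) mod 2π = 1.114952 rad → L = 1.76·(5.814005 + 6.513125 + 1.114952) = 1.76·13.442082 = 23.658065 m
LSR: p² = d² − 2 + 2cos(α−β) + 2d(sin α + sin β) = 30.641030; p = √p² = 5.535434; φ = atan2(−cos α − cos β, d + sin α + sin β) − atan2(−2, p) = 0.103603 rad; t = (φ − α) mod 2π = 0.507961 rad, q = (φ − β) mod 2π = 1.153733 rad → L = 1.76·(0.507961 + 5.535434 + 1.153733) = 1.76·7.197128 = 12.666946 m
RSL: p² = d² − 2 + 2cos(α−β) − 2d(sin α + sin β) = 65.813068; p = √p² = 8.112525; φ = atan2(cos α + cos β, d − sin α − sin β) − atan2(2, p) = -0.071321 rad; t = (α − φ) mod 2π = 5.950148 rad, q = (β − φ) mod 2π = 5.304376 rad → L = 1.76·(5.950148 + 8.112525 + 5.304376) = 1.76·19.367050 = 34.086007 m
RLR: c = (6 − d² + 2cos(α−β) + 2d(sin α − sin β))/8 = -4.302600, |c| > 1 → infeasible
LRL: c = (6 − d² + 2cos(α−β) − 2d(sin α − sin β))/8 = -5.955527, |c| > 1 → infeasible
Shortest: LSR with L = 12.666946 m ≈ 12.6669 m
Convert LSR to answer units (arcs ×180/π): t = 0.507961·180/π = 29.1040°, p = ρ·p = 1.76·5.535434 = 9.7424 m, q = 1.153733·180/π = 66.1040°, L = 12.6669 m.

LSR: t = 29.1040°, p = 9.7424 m, q = 66.1040°, L = 12.6669 m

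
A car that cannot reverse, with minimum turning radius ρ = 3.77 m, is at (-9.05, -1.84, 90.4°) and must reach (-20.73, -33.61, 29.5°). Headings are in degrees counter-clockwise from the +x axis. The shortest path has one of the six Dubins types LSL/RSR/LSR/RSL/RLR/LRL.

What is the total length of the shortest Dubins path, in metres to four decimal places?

Let ψ = atan2(Δy, Δx) = atan2(-31.77, -11.68) = -110.1856° be the start→goal bearing.
Normalize: d = |goal − start| / ρ = 33.849007/3.77 = 8.978517, α = (θ_start − ψ) mod 360° = 200.5856° = 3.500879 rad, β = (θ_goal − ψ) mod 360° = 139.6856° = 2.437973 rad.
Common terms: sin α = -0.351606, cos α = -0.936148, sin β = 0.646982, cos β = -0.762505, cos(α−β) = 0.486335, d² = 80.613759. Work in radians in the unit-radius frame; every candidate has L = ρ·(t + p + q).
LSL: p² = 2 + d² − 2cos(α−β) + 2d(sin α − sin β) = 63.709416; p = √p² = 7.981818; φ = atan2(cos β − cos α, d + sin α − sin β) = 0.021756 rad; t = (φ − α) mod 2π = 2.804063 rad, q = (β − φ) mod 2π = 2.416217 rad → L = 3.77·(2.804063 + 7.981818 + 2.416217) = 3.77·13.202098 = 49.771908 m
RSR: p² = 2 + d² − 2cos(α−β) + 2d(sin β − sin α) = 99.572761; p = √p² = 9.978615; φ = atan2(cos α − cos β, d − sin α + sin β) = -0.017402 rad; t = (α − φ) mod 2π = 3.518281 rad, q = (φ − β) mod 2π = 3.827810 rad → L = 3.77·(3.518281 + 9.978615 + 3.827810) = 3.77·17.324706 = 65.314142 m
LSR: p² = d² − 2 + 2cos(α−β) + 2d(sin α + sin β) = 84.890506; p = √p² = 9.213604; φ = atan2(−cos α − cos β, d + sin α + sin β) − atan2(−2, p) = 0.394911 rad; t = (φ − α) mod 2π = 3.177218 rad, q = (φ − β) mod 2π = 4.240123 rad → L = 3.77·(3.177218 + 9.213604 + 4.240123) = 3.77·16.630946 = 62.698665 m
RSL: p² = d² − 2 + 2cos(α−β) − 2d(sin α + sin β) = 74.282354; p = √p² = 8.618721; φ = atan2(cos α + cos β, d − sin α − sin β) − atan2(2, p) = -0.421204 rad; t = (α − φ) mod 2π = 3.922083 rad, q = (β − φ) mod 2π = 2.859177 rad → L = 3.77·(3.922083 + 8.618721 + 2.859177) = 3.77·15.399981 = 58.057930 m
RLR: c = (6 − d² + 2cos(α−β) + 2d(sin α − sin β))/8 = -11.446595, |c| > 1 → infeasible
LRL: c = (6 − d² + 2cos(α−β) − 2d(sin α − sin β))/8 = -6.963677, |c| > 1 → infeasible
Shortest: LSL with L = 49.771908 m ≈ 49.7719 m

49.7719 m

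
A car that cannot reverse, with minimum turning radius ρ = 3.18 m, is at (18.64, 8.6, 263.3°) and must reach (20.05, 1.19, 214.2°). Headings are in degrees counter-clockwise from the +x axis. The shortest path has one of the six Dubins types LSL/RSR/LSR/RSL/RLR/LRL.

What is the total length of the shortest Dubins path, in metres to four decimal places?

26.2515 m

Let ψ = atan2(Δy, Δx) = atan2(-7.41, 1.41) = -79.2264° be the start→goal bearing.
Normalize: d = |goal − start| / ρ = 7.542957/3.18 = 2.371999, α = (θ_start − ψ) mod 360° = 342.5264° = 5.978213 rad, β = (θ_goal − ψ) mod 360° = 293.4264° = 5.121256 rad.
Common terms: sin α = -0.300267, cos α = 0.953855, sin β = -0.917572, cos β = 0.397570, cos(α−β) = 0.654741, d² = 5.626379. Work in radians in the unit-radius frame; every candidate has L = ρ·(t + p + q).
LSL: p² = 2 + d² − 2cos(α−β) + 2d(sin α − sin β) = 9.245391; p = √p² = 3.040623; φ = atan2(cos β − cos α, d + sin α − sin β) = -0.183987 rad; t = (φ − α) mod 2π = 0.120985 rad, q = (β − φ) mod 2π = 5.305243 rad → L = 3.18·(0.120985 + 3.040623 + 5.305243) = 3.18·8.466852 = 26.924590 m
RSR: p² = 2 + d² − 2cos(α−β) + 2d(sin β − sin α) = 3.388405; p = √p² = 1.840762; φ = atan2(cos α − cos β, d − sin α + sin β) = 0.307004 rad; t = (α − φ) mod 2π = 5.671209 rad, q = (φ − β) mod 2π = 1.468933 rad → L = 3.18·(5.671209 + 1.840762 + 1.468933) = 3.18·8.980904 = 28.559275 m
LSR: p² = d² − 2 + 2cos(α−β) + 2d(sin α + sin β) = -0.841564 < 0 → infeasible
RSL: p² = d² − 2 + 2cos(α−β) − 2d(sin α + sin β) = 10.713286; p = √p² = 3.273116; φ = atan2(cos α + cos β, d − sin α − sin β) − atan2(2, p) = -0.188448 rad; t = (α − φ) mod 2π = 6.166661 rad, q = (β − φ) mod 2π = 5.309704 rad → L = 3.18·(6.166661 + 3.273116 + 5.309704) = 3.18·14.749480 = 46.903347 m
RLR: c = (6 − d² + 2cos(α−β) + 2d(sin α − sin β))/8 = 0.576449; p = 2π − arccos c = 5.326766 rad; φ = atan2(cos α − cos β, d − sin α + sin β) = 0.307004 rad; t = (α − φ + p/2) mod 2π = 2.051407 rad, q = (α − β − t + p) mod 2π = 4.132316 rad → L = 3.18·(2.051407 + 5.326766 + 4.132316) = 3.18·11.510488 = 36.603352 m
LRL: c = (6 − d² + 2cos(α−β) − 2d(sin α − sin β))/8 = -0.155674; p = 2π − arccos c = 4.556079 rad; φ = atan2(cos β − cos α, d + sin α − sin β) = -0.183987 rad; t = (φ − α + p/2) mod 2π = 2.399025 rad, q = (β − α − t + p) mod 2π = 1.300098 rad → L = 3.18·(2.399025 + 4.556079 + 1.300098) = 3.18·8.255202 = 26.251543 m
Shortest: LRL with L = 26.251543 m ≈ 26.2515 m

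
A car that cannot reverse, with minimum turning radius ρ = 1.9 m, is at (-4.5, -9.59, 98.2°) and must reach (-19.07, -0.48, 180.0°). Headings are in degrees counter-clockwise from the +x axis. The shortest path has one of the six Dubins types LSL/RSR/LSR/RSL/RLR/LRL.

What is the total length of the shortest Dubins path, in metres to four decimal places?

17.4431 m

Let ψ = atan2(Δy, Δx) = atan2(9.11, -14.57) = 147.9840° be the start→goal bearing.
Normalize: d = |goal − start| / ρ = 17.183626/1.9 = 9.044014, α = (θ_start − ψ) mod 360° = 310.2160° = 5.414290 rad, β = (θ_goal − ψ) mod 360° = 32.0160° = 0.558784 rad.
Common terms: sin α = -0.763616, cos α = 0.645671, sin β = 0.530156, cos β = 0.847900, cos(α−β) = 0.142629, d² = 81.794183. Work in radians in the unit-radius frame; every candidate has L = ρ·(t + p + q).
LSL: p² = 2 + d² − 2cos(α−β) + 2d(sin α − sin β) = 60.107146; p = √p² = 7.752880; φ = atan2(cos β − cos α, d + sin α − sin β) = 0.026087 rad; t = (φ − α) mod 2π = 0.894982 rad, q = (β − φ) mod 2π = 0.532697 rad → L = 1.9·(0.894982 + 7.752880 + 0.532697) = 1.9·9.180559 = 17.443062 m
RSR: p² = 2 + d² − 2cos(α−β) + 2d(sin β − sin α) = 106.910704; p = √p² = 10.339763; φ = atan2(cos α − cos β, d − sin α + sin β) = -0.019560 rad; t = (α − φ) mod 2π = 5.433850 rad, q = (φ − β) mod 2π = 5.704841 rad → L = 1.9·(5.433850 + 10.339763 + 5.704841) = 1.9·21.478455 = 40.809064 m
LSR: p² = d² − 2 + 2cos(α−β) + 2d(sin α + sin β) = 75.856609; p = √p² = 8.709570; φ = atan2(−cos α − cos β, d + sin α + sin β) − atan2(−2, p) = 0.057795 rad; t = (φ − α) mod 2π = 0.926690 rad, q = (φ − β) mod 2π = 5.782196 rad → L = 1.9·(0.926690 + 8.709570 + 5.782196) = 1.9·15.418456 = 29.295066 m
RSL: p² = d² − 2 + 2cos(α−β) − 2d(sin α + sin β) = 84.302272; p = √p² = 9.181627; φ = atan2(cos α + cos β, d − sin α − sin β) − atan2(2, p) = -0.054857 rad; t = (α − φ) mod 2π = 5.469147 rad, q = (β − φ) mod 2π = 0.613641 rad → L = 1.9·(5.469147 + 9.181627 + 0.613641) = 1.9·15.264415 = 29.002388 m
RLR: c = (6 − d² + 2cos(α−β) + 2d(sin α − sin β))/8 = -12.363838, |c| > 1 → infeasible
LRL: c = (6 − d² + 2cos(α−β) − 2d(sin α − sin β))/8 = -6.513393, |c| > 1 → infeasible
Shortest: LSL with L = 17.443062 m ≈ 17.4431 m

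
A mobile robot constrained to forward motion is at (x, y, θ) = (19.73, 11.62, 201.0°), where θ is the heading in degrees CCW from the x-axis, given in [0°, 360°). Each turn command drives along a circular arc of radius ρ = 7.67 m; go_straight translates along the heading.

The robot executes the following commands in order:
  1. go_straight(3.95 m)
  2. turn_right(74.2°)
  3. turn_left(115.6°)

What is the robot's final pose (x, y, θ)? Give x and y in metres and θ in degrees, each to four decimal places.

set_pose: (x, y, θ) = (19.7300, 11.6200, 201.0000°), ρ = 7.67
go_straight(3.95): x += 3.95·cos θ, y += 3.95·sin θ → (16.0424, 10.2044, 201.0000°)
turn_right(74.2°): centre at ρ to the right, rotate −74.2° → (7.1521, 12.7705, 126.8000°)
turn_left(115.6°): centre at ρ to the left, rotate +115.6° → (-5.7867, 11.7295, 242.4000°)

(-5.7867, 11.7295, 242.4000°)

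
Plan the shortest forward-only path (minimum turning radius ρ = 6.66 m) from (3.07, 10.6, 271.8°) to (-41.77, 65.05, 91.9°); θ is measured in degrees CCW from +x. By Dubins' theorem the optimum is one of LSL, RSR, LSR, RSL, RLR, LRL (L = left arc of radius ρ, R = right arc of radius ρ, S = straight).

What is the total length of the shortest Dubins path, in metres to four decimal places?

84.2025 m

Let ψ = atan2(Δy, Δx) = atan2(54.45, -44.84) = 129.4717° be the start→goal bearing.
Normalize: d = |goal − start| / ρ = 70.536715/6.66 = 10.591098, α = (θ_start − ψ) mod 360° = 142.3283° = 2.484097 rad, β = (θ_goal − ψ) mod 360° = 322.4283° = 5.627435 rad.
Common terms: sin α = 0.611136, cos α = -0.791525, sin β = -0.609754, cos β = 0.792591, cos(α−β) = -0.999998, d² = 112.171363. Work in radians in the unit-radius frame; every candidate has L = ρ·(t + p + q).
LSL: p² = 2 + d² − 2cos(α−β) + 2d(sin α − sin β) = 142.032503; p = √p² = 11.917739; φ = atan2(cos β − cos α, d + sin α − sin β) = 0.133315 rad; t = (φ − α) mod 2π = 3.932404 rad, q = (β − φ) mod 2π = 5.494120 rad → L = 6.66·(3.932404 + 11.917739 + 5.494120) = 6.66·21.344262 = 142.152787 m
RSR: p² = 2 + d² − 2cos(α−β) + 2d(sin β − sin α) = 90.310217; p = √p² = 9.503169; φ = atan2(cos α − cos β, d − sin α + sin β) = -0.167475 rad; t = (α − φ) mod 2π = 2.651572 rad, q = (φ − β) mod 2π = 0.488275 rad → L = 6.66·(2.651572 + 9.503169 + 0.488275) = 6.66·12.643016 = 84.202487 m
LSR: p² = d² − 2 + 2cos(α−β) + 2d(sin α + sin β) = 108.200648; p = √p² = 10.401954; φ = atan2(−cos α − cos β, d + sin α + sin β) − atan2(−2, p) = 0.189853 rad; t = (φ − α) mod 2π = 3.988941 rad, q = (φ − β) mod 2π = 0.845603 rad → L = 6.66·(3.988941 + 10.401954 + 0.845603) = 6.66·15.236498 = 101.475079 m
RSL: p² = d² − 2 + 2cos(α−β) − 2d(sin α + sin β) = 108.142084; p = √p² = 10.399139; φ = atan2(cos α + cos β, d − sin α − sin β) − atan2(2, p) = -0.189903 rad; t = (α − φ) mod 2π = 2.674000 rad, q = (β − φ) mod 2π = 5.817338 rad → L = 6.66·(2.674000 + 10.399139 + 5.817338) = 6.66·18.890477 = 125.810575 m
RLR: c = (6 − d² + 2cos(α−β) + 2d(sin α − sin β))/8 = -10.288777, |c| > 1 → infeasible
LRL: c = (6 − d² + 2cos(α−β) − 2d(sin α − sin β))/8 = -16.754063, |c| > 1 → infeasible
Shortest: RSR with L = 84.202487 m ≈ 84.2025 m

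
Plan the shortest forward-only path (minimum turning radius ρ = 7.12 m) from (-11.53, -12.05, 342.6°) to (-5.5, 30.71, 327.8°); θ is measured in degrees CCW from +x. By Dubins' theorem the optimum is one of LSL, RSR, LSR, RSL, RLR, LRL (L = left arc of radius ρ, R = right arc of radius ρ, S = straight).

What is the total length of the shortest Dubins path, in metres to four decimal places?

61.8771 m

Let ψ = atan2(Δy, Δx) = atan2(42.76, 6.03) = 81.9731° be the start→goal bearing.
Normalize: d = |goal − start| / ρ = 43.183081/7.12 = 6.065039, α = (θ_start − ψ) mod 360° = 260.6269° = 4.548798 rad, β = (θ_goal − ψ) mod 360° = 245.8269° = 4.290489 rad.
Common terms: sin α = -0.986649, cos α = -0.162863, sin β = -0.912312, cos β = -0.409495, cos(α−β) = 0.966823, d² = 36.784704. Work in radians in the unit-radius frame; every candidate has L = ρ·(t + p + q).
LSL: p² = 2 + d² − 2cos(α−β) + 2d(sin α − sin β) = 35.949353; p = √p² = 5.995778; φ = atan2(cos β − cos α, d + sin α − sin β) = -0.041146 rad; t = (φ − α) mod 2π = 1.693242 rad, q = (β − φ) mod 2π = 4.331635 rad → L = 7.12·(1.693242 + 5.995778 + 4.331635) = 7.12·12.020654 = 85.587060 m
RSR: p² = 2 + d² − 2cos(α−β) + 2d(sin β − sin α) = 37.752762; p = √p² = 6.144328; φ = atan2(cos α − cos β, d − sin α + sin β) = 0.040151 rad; t = (α − φ) mod 2π = 4.508647 rad, q = (φ − β) mod 2π = 2.032847 rad → L = 7.12·(4.508647 + 6.144328 + 2.032847) = 7.12·12.685822 = 90.323050 m
LSR: p² = d² − 2 + 2cos(α−β) + 2d(sin α + sin β) = 13.683801; p = √p² = 3.699162; φ = atan2(−cos α − cos β, d + sin α + sin β) − atan2(−2, p) = 0.632177 rad; t = (φ − α) mod 2π = 2.366565 rad, q = (φ − β) mod 2π = 2.624873 rad → L = 7.12·(2.366565 + 3.699162 + 2.624873) = 7.12·8.690600 = 61.877074 m
RSL: p² = d² − 2 + 2cos(α−β) − 2d(sin α + sin β) = 59.752900; p = √p² = 7.730000; φ = atan2(cos α + cos β, d − sin α − sin β) − atan2(2, p) = -0.324925 rad; t = (α − φ) mod 2π = 4.873722 rad, q = (β − φ) mod 2π = 4.615414 rad → L = 7.12·(4.873722 + 7.730000 + 4.615414) = 7.12·17.219136 = 122.600250 m
RLR: c = (6 − d² + 2cos(α−β) + 2d(sin α − sin β))/8 = -3.719095, |c| > 1 → infeasible
LRL: c = (6 − d² + 2cos(α−β) − 2d(sin α − sin β))/8 = -3.493669, |c| > 1 → infeasible
Shortest: LSR with L = 61.877074 m ≈ 61.8771 m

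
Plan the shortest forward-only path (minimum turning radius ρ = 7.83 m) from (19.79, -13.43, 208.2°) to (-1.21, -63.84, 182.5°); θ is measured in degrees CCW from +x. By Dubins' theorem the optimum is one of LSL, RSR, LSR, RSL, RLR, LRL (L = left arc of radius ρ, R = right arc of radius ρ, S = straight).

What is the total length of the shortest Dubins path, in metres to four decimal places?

Let ψ = atan2(Δy, Δx) = atan2(-50.41, -21.00) = -112.6158° be the start→goal bearing.
Normalize: d = |goal − start| / ρ = 54.609231/7.83 = 6.974359, α = (θ_start − ψ) mod 360° = 320.8158° = 5.599293 rad, β = (θ_goal − ψ) mod 360° = 295.1158° = 5.150743 rad.
Common terms: sin α = -0.631815, cos α = 0.775119, sin β = -0.905452, cos β = 0.424450, cos(α−β) = 0.901077, d² = 48.641683. Work in radians in the unit-radius frame; every candidate has L = ρ·(t + p + q).
LSL: p² = 2 + d² − 2cos(α−β) + 2d(sin α − sin β) = 52.656406; p = √p² = 7.256473; φ = atan2(cos β − cos α, d + sin α − sin β) = -0.048344 rad; t = (φ − α) mod 2π = 0.635549 rad, q = (β − φ) mod 2π = 5.199087 rad → L = 7.83·(0.635549 + 7.256473 + 5.199087) = 7.83·13.091109 = 102.503384 m
RSR: p² = 2 + d² − 2cos(α−β) + 2d(sin β − sin α) = 45.022652; p = √p² = 6.709892; φ = atan2(cos α − cos β, d − sin α + sin β) = 0.052285 rad; t = (α − φ) mod 2π = 5.547007 rad, q = (φ − β) mod 2π = 1.184728 rad → L = 7.83·(5.547007 + 6.709892 + 1.184728) = 7.83·13.441627 = 105.247940 m
LSR: p² = d² − 2 + 2cos(α−β) + 2d(sin α + sin β) = 27.000937; p = √p² = 5.196243; φ = atan2(−cos α − cos β, d + sin α + sin β) − atan2(−2, p) = 0.150268 rad; t = (φ − α) mod 2π = 0.834161 rad, q = (φ − β) mod 2π = 1.282710 rad → L = 7.83·(0.834161 + 5.196243 + 1.282710) = 7.83·7.313114 = 57.261680 m
RSL: p² = d² − 2 + 2cos(α−β) − 2d(sin α + sin β) = 69.886738; p = √p² = 8.359829; φ = atan2(cos α + cos β, d − sin α − sin β) − atan2(2, p) = -0.094815 rad; t = (α − φ) mod 2π = 5.694107 rad, q = (β − φ) mod 2π = 5.245558 rad → L = 7.83·(5.694107 + 8.359829 + 5.245558) = 7.83·19.299494 = 151.115036 m
RLR: c = (6 − d² + 2cos(α−β) + 2d(sin α − sin β))/8 = -4.627832, |c| > 1 → infeasible
LRL: c = (6 − d² + 2cos(α−β) − 2d(sin α − sin β))/8 = -5.582051, |c| > 1 → infeasible
Shortest: LSR with L = 57.261680 m ≈ 57.2617 m

57.2617 m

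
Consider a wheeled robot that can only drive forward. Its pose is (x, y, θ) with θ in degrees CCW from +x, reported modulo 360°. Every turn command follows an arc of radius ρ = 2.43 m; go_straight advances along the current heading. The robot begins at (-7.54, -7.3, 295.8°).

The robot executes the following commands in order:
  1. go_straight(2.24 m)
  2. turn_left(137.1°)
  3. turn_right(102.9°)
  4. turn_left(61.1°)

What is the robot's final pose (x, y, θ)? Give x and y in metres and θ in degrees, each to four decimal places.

set_pose: (x, y, θ) = (-7.5400, -7.3000, 295.8000°), ρ = 2.43
go_straight(2.24): x += 2.24·cos θ, y += 2.24·sin θ → (-6.5651, -9.3167, 295.8000°)
turn_left(137.1°): centre at ρ to the left, rotate +137.1° → (-2.0547, -8.9736, 432.9000° ≡ 72.9000°)
turn_right(102.9°): centre at ρ to the right, rotate −102.9° → (1.4828, -7.5837, -30.0000° ≡ 330.0000°)
turn_left(61.1°): centre at ρ to the left, rotate +61.1° → (3.9530, -7.5600, 391.1000° ≡ 31.1000°)

(3.9530, -7.5600, 31.1000°)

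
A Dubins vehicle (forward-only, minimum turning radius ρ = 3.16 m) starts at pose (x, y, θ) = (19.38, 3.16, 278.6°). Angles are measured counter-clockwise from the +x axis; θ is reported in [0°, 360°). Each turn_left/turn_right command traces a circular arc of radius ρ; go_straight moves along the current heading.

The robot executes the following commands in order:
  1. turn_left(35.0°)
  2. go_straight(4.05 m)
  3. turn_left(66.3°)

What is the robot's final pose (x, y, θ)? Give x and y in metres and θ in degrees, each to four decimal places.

set_pose: (x, y, θ) = (19.3800, 3.1600, 278.6000°), ρ = 3.16
turn_left(35.0°): centre at ρ to the left, rotate +35.0° → (20.2161, 1.4533, 313.6000°)
go_straight(4.05): x += 4.05·cos θ, y += 4.05·sin θ → (23.0090, -1.4796, 313.6000°)
turn_left(66.3°): centre at ρ to the left, rotate +66.3° → (26.3730, -2.2717, 379.9000° ≡ 19.9000°)

(26.3730, -2.2717, 19.9000°)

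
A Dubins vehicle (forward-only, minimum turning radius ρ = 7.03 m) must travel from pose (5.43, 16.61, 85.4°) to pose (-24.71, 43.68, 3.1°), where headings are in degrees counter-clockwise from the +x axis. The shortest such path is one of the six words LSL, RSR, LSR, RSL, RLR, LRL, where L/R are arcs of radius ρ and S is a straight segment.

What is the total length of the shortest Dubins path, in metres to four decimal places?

56.6755 m

Let ψ = atan2(Δy, Δx) = atan2(27.07, -30.14) = 138.0717° be the start→goal bearing.
Normalize: d = |goal − start| / ρ = 40.511782/7.03 = 5.762700, α = (θ_start − ψ) mod 360° = 307.3283° = 5.363891 rad, β = (θ_goal − ψ) mod 360° = 225.0283° = 3.927485 rad.
Common terms: sin α = -0.795174, cos α = 0.606382, sin β = -0.707456, cos β = -0.706757, cos(α−β) = 0.133986, d² = 33.208713. Work in radians in the unit-radius frame; every candidate has L = ρ·(t + p + q).
LSL: p² = 2 + d² − 2cos(α−β) + 2d(sin α − sin β) = 33.929766; p = √p² = 5.824926; φ = atan2(cos β − cos α, d + sin α − sin β) = -0.227389 rad; t = (φ − α) mod 2π = 0.691905 rad, q = (β − φ) mod 2π = 4.154874 rad → L = 7.03·(0.691905 + 5.824926 + 4.154874) = 7.03·10.671706 = 75.022090 m
RSR: p² = 2 + d² − 2cos(α−β) + 2d(sin β − sin α) = 35.951716; p = √p² = 5.995975; φ = atan2(cos α − cos β, d − sin α + sin β) = 0.220793 rad; t = (α − φ) mod 2π = 5.143099 rad, q = (φ − β) mod 2π = 2.576493 rad → L = 7.03·(5.143099 + 5.995975 + 2.576493) = 7.03·13.715566 = 96.420431 m
LSR: p² = d² − 2 + 2cos(α−β) + 2d(sin α + sin β) = 14.158272; p = √p² = 3.762748; φ = atan2(−cos α − cos β, d + sin α + sin β) − atan2(−2, p) = 0.512107 rad; t = (φ − α) mod 2π = 1.431401 rad, q = (φ − β) mod 2π = 2.867807 rad → L = 7.03·(1.431401 + 3.762748 + 2.867807) = 7.03·8.061956 = 56.675548 m
RSL: p² = d² − 2 + 2cos(α−β) − 2d(sin α + sin β) = 48.795099; p = √p² = 6.985349; φ = atan2(cos α + cos β, d − sin α − sin β) − atan2(2, p) = -0.292668 rad; t = (α − φ) mod 2π = 5.656560 rad, q = (β − φ) mod 2π = 4.220154 rad → L = 7.03·(5.656560 + 6.985349 + 4.220154) = 7.03·16.862063 = 118.540300 m
RLR: c = (6 − d² + 2cos(α−β) + 2d(sin α − sin β))/8 = -3.493964, |c| > 1 → infeasible
LRL: c = (6 − d² + 2cos(α−β) − 2d(sin α − sin β))/8 = -3.241221, |c| > 1 → infeasible
Shortest: LSR with L = 56.675548 m ≈ 56.6755 m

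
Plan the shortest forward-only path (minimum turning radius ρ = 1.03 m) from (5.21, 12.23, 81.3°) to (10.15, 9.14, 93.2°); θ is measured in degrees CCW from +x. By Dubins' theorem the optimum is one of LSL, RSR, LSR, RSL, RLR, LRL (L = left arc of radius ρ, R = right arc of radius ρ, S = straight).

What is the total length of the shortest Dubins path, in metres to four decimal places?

9.4724 m

Let ψ = atan2(Δy, Δx) = atan2(-3.09, 4.94) = -32.0262° be the start→goal bearing.
Normalize: d = |goal − start| / ρ = 5.826809/1.03 = 5.657096, α = (θ_start − ψ) mod 360° = 113.3262° = 1.977916 rad, β = (θ_goal − ψ) mod 360° = 125.2262° = 2.185610 rad.
Common terms: sin α = 0.918265, cos α = -0.395966, sin β = 0.816881, cos β = -0.576806, cos(α−β) = 0.978509, d² = 32.002734. Work in radians in the unit-radius frame; every candidate has L = ρ·(t + p + q).
LSL: p² = 2 + d² − 2cos(α−β) + 2d(sin α − sin β) = 33.192797; p = √p² = 5.761319; φ = atan2(cos β − cos α, d + sin α − sin β) = -0.031394 rad; t = (φ − α) mod 2π = 4.273876 rad, q = (β − φ) mod 2π = 2.217004 rad → L = 1.03·(4.273876 + 5.761319 + 2.217004) = 1.03·12.252198 = 12.619764 m
RSR: p² = 2 + d² − 2cos(α−β) + 2d(sin β − sin α) = 30.898634; p = √p² = 5.558654; φ = atan2(cos α − cos β, d − sin α + sin β) = 0.032539 rad; t = (α − φ) mod 2π = 1.945377 rad, q = (φ − β) mod 2π = 4.130114 rad → L = 1.03·(1.945377 + 5.558654 + 4.130114) = 1.03·11.634145 = 11.983169 m
LSR: p² = d² − 2 + 2cos(α−β) + 2d(sin α + sin β) = 51.591528; p = √p² = 7.182724; φ = atan2(−cos α − cos β, d + sin α + sin β) − atan2(−2, p) = 0.402409 rad; t = (φ − α) mod 2π = 4.707678 rad, q = (φ − β) mod 2π = 4.499984 rad → L = 1.03·(4.707678 + 7.182724 + 4.499984) = 1.03·16.390387 = 16.882098 m
RSL: p² = d² − 2 + 2cos(α−β) − 2d(sin α + sin β) = 12.327975; p = √p² = 3.511122; φ = atan2(cos α + cos β, d − sin α − sin β) − atan2(2, p) = -0.760907 rad; t = (α − φ) mod 2π = 2.738823 rad, q = (β − φ) mod 2π = 2.946517 rad → L = 1.03·(2.738823 + 3.511122 + 2.946517) = 1.03·9.196461 = 9.472355 m
RLR: c = (6 − d² + 2cos(α−β) + 2d(sin α − sin β))/8 = -2.862329, |c| > 1 → infeasible
LRL: c = (6 − d² + 2cos(α−β) − 2d(sin α − sin β))/8 = -3.149100, |c| > 1 → infeasible
Shortest: RSL with L = 9.472355 m ≈ 9.4724 m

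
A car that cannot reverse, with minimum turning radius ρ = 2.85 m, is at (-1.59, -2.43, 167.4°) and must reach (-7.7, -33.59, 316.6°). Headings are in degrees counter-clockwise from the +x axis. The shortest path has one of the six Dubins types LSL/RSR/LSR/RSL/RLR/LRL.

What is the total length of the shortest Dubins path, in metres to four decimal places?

33.9652 m

Let ψ = atan2(Δy, Δx) = atan2(-31.16, -6.11) = -101.0941° be the start→goal bearing.
Normalize: d = |goal − start| / ρ = 31.753389/2.85 = 11.141540, α = (θ_start − ψ) mod 360° = 268.4941° = 4.686106 rad, β = (θ_goal − ψ) mod 360° = 57.6941° = 1.006951 rad.
Common terms: sin α = -0.999655, cos α = -0.026280, sin β = 0.845207, cos β = 0.534440, cos(α−β) = -0.858960, d² = 124.133912. Work in radians in the unit-radius frame; every candidate has L = ρ·(t + p + q).
LSL: p² = 2 + d² − 2cos(α−β) + 2d(sin α − sin β) = 86.742644; p = √p² = 9.313573; φ = atan2(cos β − cos α, d + sin α − sin β) = 0.060241 rad; t = (φ − α) mod 2π = 1.657321 rad, q = (β − φ) mod 2π = 0.946710 rad → L = 2.85·(1.657321 + 9.313573 + 0.946710) = 2.85·11.917604 = 33.965172 m
RSR: p² = 2 + d² − 2cos(α−β) + 2d(sin β − sin α) = 168.961020; p = √p² = 12.998501; φ = atan2(cos α − cos β, d − sin α + sin β) = -0.043151 rad; t = (α − φ) mod 2π = 4.729256 rad, q = (φ − β) mod 2π = 5.233083 rad → L = 2.85·(4.729256 + 12.998501 + 5.233083) = 2.85·22.960840 = 65.438394 m
LSR: p² = d² − 2 + 2cos(α−β) + 2d(sin α + sin β) = 116.974413; p = √p² = 10.815471; φ = atan2(−cos α − cos β, d + sin α + sin β) − atan2(−2, p) = 0.136637 rad; t = (φ − α) mod 2π = 1.733717 rad, q = (φ − β) mod 2π = 5.412871 rad → L = 2.85·(1.733717 + 10.815471 + 5.412871) = 2.85·17.962059 = 51.191867 m
RSL: p² = d² − 2 + 2cos(α−β) − 2d(sin α + sin β) = 123.857571; p = √p² = 11.129132; φ = atan2(cos α + cos β, d − sin α − sin β) − atan2(2, p) = -0.132855 rad; t = (α − φ) mod 2π = 4.818961 rad, q = (β − φ) mod 2π = 1.139807 rad → L = 2.85·(4.818961 + 11.129132 + 1.139807) = 2.85·17.087899 = 48.700512 m
RLR: c = (6 − d² + 2cos(α−β) + 2d(sin α − sin β))/8 = -20.120127, |c| > 1 → infeasible
LRL: c = (6 − d² + 2cos(α−β) − 2d(sin α − sin β))/8 = -9.842830, |c| > 1 → infeasible
Shortest: LSL with L = 33.965172 m ≈ 33.9652 m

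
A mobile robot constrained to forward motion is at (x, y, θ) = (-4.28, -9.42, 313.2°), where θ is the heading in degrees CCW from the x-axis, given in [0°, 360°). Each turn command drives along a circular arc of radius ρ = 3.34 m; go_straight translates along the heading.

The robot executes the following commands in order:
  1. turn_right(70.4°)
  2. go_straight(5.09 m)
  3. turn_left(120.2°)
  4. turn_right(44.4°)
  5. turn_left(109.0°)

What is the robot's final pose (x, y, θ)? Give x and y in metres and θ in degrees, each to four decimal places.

set_pose: (x, y, θ) = (-4.2800, -9.4200, 313.2000°), ρ = 3.34
turn_right(70.4°): centre at ρ to the right, rotate −70.4° → (-3.7441, -13.2331, 242.8000°)
go_straight(5.09): x += 5.09·cos θ, y += 5.09·sin θ → (-6.0707, -17.7602, 242.8000°)
turn_left(120.2°): centre at ρ to the left, rotate +120.2° → (-2.9253, -22.6224, 363.0000° ≡ 3.0000°)
turn_right(44.4°): centre at ρ to the right, rotate −44.4° → (-0.5417, -23.4524, -41.4000° ≡ 318.6000°)
turn_left(109.0°): centre at ρ to the left, rotate +109.0° → (4.7551, -22.2198, 427.6000° ≡ 67.6000°)

(4.7551, -22.2198, 67.6000°)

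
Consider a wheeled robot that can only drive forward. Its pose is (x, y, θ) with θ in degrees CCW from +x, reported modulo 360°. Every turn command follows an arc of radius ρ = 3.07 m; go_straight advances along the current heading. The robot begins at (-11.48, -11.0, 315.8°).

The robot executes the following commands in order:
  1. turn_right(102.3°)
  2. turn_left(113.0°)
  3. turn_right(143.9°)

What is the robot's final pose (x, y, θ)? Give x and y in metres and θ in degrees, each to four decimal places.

set_pose: (x, y, θ) = (-11.4800, -11.0000, 315.8000°), ρ = 3.07
turn_right(102.3°): centre at ρ to the right, rotate −102.3° → (-11.9259, -15.7609, 213.5000°)
turn_left(113.0°): centre at ρ to the left, rotate +113.0° → (-11.9259, -20.8810, 326.5000°)
turn_right(143.9°): centre at ρ to the right, rotate −143.9° → (-13.4810, -26.5079, 182.6000°)

(-13.4810, -26.5079, 182.6000°)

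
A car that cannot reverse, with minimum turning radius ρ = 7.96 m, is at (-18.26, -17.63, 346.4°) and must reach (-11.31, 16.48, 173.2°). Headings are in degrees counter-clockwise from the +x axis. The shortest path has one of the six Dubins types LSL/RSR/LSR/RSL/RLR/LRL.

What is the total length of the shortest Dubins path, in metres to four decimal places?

44.8784 m

Let ψ = atan2(Δy, Δx) = atan2(34.11, 6.95) = 78.4835° be the start→goal bearing.
Normalize: d = |goal − start| / ρ = 34.810840/7.96 = 4.373221, α = (θ_start − ψ) mod 360° = 267.9165° = 4.676025 rad, β = (θ_goal − ψ) mod 360° = 94.7165° = 1.653115 rad.
Common terms: sin α = -0.999339, cos α = -0.036356, sin β = 0.996614, cos β = -0.082226, cos(α−β) = -0.992966, d² = 19.125063. Work in radians in the unit-radius frame; every candidate has L = ρ·(t + p + q).
LSL: p² = 2 + d² − 2cos(α−β) + 2d(sin α − sin β) = 5.653510; p = √p² = 2.377711; φ = atan2(cos β − cos α, d + sin α − sin β) = -0.019293 rad; t = (φ − α) mod 2π = 1.587867 rad, q = (β − φ) mod 2π = 1.672408 rad → L = 7.96·(1.587867 + 2.377711 + 1.672408) = 7.96·5.637986 = 44.878369 m
RSR: p² = 2 + d² − 2cos(α−β) + 2d(sin β − sin α) = 40.568479; p = √p² = 6.369339; φ = atan2(cos α − cos β, d − sin α + sin β) = 0.007202 rad; t = (α − φ) mod 2π = 4.668824 rad, q = (φ − β) mod 2π = 4.637272 rad → L = 7.96·(4.668824 + 6.369339 + 4.637272) = 7.96·15.675435 = 124.776459 m
LSR: p² = d² − 2 + 2cos(α−β) + 2d(sin α + sin β) = 15.115296; p = √p² = 3.887840; φ = atan2(−cos α − cos β, d + sin α + sin β) − atan2(−2, p) = 0.502246 rad; t = (φ − α) mod 2π = 2.109406 rad, q = (φ − β) mod 2π = 5.132316 rad → L = 7.96·(2.109406 + 3.887840 + 5.132316) = 7.96·11.129562 = 88.591313 m
RSL: p² = d² − 2 + 2cos(α−β) − 2d(sin α + sin β) = 15.162968; p = √p² = 3.893966; φ = atan2(cos α + cos β, d − sin α − sin β) − atan2(2, p) = -0.501572 rad; t = (α − φ) mod 2π = 5.177598 rad, q = (β − φ) mod 2π = 2.154687 rad → L = 7.96·(5.177598 + 3.893966 + 2.154687) = 7.96·11.226250 = 89.360954 m
RLR: c = (6 − d² + 2cos(α−β) + 2d(sin α − sin β))/8 = -4.071060, |c| > 1 → infeasible
LRL: c = (6 − d² + 2cos(α−β) − 2d(sin α − sin β))/8 = 0.293311; p = 2π − arccos c = 5.010078 rad; φ = atan2(cos β − cos α, d + sin α − sin β) = -0.019293 rad; t = (φ − α + p/2) mod 2π = 4.092906 rad, q = (β − α − t + p) mod 2π = 4.177447 rad → L = 7.96·(4.092906 + 5.010078 + 4.177447) = 7.96·13.280430 = 105.712225 m
Shortest: LSL with L = 44.878369 m ≈ 44.8784 m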